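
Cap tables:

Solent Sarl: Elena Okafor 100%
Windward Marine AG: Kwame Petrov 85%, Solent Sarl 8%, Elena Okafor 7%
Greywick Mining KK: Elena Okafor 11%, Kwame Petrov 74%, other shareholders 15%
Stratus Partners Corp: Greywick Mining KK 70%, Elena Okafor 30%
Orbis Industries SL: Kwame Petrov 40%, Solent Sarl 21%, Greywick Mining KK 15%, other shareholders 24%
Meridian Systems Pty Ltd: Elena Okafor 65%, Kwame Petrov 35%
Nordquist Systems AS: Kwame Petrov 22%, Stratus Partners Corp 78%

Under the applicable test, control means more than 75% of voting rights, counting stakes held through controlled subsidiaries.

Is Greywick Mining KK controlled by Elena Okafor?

Elena holds 100% of Solent, so Elena controls Solent.
In Greywick, Elena's side holds only 11%, not > 75%.
So Elena does not control Greywick.

No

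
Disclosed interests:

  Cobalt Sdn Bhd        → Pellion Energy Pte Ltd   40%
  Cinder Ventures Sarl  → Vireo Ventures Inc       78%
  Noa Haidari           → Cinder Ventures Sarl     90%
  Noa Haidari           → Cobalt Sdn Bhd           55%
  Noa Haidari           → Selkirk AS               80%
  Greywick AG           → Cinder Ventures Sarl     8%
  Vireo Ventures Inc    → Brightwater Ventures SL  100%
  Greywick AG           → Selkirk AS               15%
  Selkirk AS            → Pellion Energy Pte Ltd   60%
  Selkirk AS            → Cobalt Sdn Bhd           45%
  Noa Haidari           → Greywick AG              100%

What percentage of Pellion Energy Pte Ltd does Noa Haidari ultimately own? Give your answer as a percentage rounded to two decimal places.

96.10%

Noa reaches Pellion along 5 paths.
Via Selkirk → Cobalt: 80% × 45% × 40% = 14.4%.
Via Greywick → Selkirk → Cobalt: 100% × 15% × 45% × 40% = 2.7%.
Via Cobalt: 55% × 40% = 22%.
Via Selkirk: 80% × 60% = 48%.
Via Greywick → Selkirk: 100% × 15% × 60% = 9%.
Total: 14.4% + 2.7% + 22% + 48% + 9% = 96.1%.
Rounded: 96.10%.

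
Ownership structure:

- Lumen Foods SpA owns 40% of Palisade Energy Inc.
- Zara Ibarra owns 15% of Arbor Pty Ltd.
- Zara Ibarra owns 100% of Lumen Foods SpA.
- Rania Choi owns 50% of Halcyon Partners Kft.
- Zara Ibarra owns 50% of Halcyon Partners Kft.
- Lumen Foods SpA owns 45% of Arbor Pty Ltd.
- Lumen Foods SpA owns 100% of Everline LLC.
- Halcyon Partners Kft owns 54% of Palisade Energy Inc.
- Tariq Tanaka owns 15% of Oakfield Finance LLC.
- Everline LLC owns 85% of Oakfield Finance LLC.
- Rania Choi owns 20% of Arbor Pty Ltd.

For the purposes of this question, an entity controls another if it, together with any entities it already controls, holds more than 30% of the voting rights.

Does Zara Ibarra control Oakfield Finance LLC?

Zara holds 100% of Lumen, so Zara controls Lumen.
Lumen holds 100% of Everline, so Zara controls Everline.
Everline holds 85% of Oakfield, so Zara controls Oakfield.

Yes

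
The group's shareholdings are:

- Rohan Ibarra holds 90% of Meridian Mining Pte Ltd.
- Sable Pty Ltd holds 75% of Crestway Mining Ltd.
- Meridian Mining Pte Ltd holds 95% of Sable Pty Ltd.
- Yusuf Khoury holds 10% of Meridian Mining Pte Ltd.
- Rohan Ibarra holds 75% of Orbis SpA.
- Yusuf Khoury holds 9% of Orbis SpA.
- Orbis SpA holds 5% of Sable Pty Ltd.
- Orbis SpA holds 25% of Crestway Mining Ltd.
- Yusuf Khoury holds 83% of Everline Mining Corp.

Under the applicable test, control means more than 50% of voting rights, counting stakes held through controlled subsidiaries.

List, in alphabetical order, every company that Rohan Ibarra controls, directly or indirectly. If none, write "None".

Rohan holds 90% of Meridian, so Rohan controls Meridian.
Rohan holds 75% of Orbis, so Rohan controls Orbis.
Orbis and Meridian together hold 5% + 95% = 100% of Sable, so Rohan controls Sable.
Sable and Orbis together hold 75% + 25% = 100% of Crestway, so Rohan controls Crestway.
No other company's threshold is met.

Crestway Mining Ltd, Meridian Mining Pte Ltd, Orbis SpA, Sable Pty Ltd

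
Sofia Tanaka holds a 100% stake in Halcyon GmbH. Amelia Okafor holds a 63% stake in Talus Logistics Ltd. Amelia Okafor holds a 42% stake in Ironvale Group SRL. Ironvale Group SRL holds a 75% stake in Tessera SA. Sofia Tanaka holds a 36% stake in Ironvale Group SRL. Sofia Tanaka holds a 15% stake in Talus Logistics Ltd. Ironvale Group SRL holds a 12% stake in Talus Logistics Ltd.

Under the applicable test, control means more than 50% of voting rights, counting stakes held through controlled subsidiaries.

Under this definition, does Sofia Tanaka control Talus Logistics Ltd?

Sofia holds 100% of Halcyon, so Sofia controls Halcyon.
In Talus, Sofia's side holds only 15%, not > 50%.
So Sofia does not control Talus.

No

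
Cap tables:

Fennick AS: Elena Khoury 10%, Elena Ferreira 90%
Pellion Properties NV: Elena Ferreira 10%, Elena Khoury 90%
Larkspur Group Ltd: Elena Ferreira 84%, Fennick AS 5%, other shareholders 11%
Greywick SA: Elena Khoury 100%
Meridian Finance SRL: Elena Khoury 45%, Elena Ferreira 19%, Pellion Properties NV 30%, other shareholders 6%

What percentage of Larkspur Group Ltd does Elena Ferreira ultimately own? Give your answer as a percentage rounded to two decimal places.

Elena Ferreira reaches Larkspur along 2 paths.
Direct stake: 84% = 84%.
Via Fennick: 90% × 5% = 4.5%.
Total: 84% + 4.5% = 88.5%.
Rounded: 88.50%.

88.50%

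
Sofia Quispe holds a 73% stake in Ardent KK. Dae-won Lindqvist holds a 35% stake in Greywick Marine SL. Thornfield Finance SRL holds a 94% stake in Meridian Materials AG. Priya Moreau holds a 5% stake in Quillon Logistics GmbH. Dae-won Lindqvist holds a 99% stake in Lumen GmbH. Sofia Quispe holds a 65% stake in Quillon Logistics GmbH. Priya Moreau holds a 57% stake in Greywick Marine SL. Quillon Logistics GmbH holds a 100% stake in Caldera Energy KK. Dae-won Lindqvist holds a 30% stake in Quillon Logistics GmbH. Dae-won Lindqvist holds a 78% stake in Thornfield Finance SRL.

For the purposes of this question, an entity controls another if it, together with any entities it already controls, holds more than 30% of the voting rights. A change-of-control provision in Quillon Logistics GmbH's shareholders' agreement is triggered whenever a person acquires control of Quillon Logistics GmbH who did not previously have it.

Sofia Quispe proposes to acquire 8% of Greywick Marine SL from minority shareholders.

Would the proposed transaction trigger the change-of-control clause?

No

The purchase changes only Sofia's holdings, so Sofia is the only person who could newly come to control Quillon.
Sofia holds 65% of Quillon, so Sofia controls Quillon.
So Sofia already controls Quillon before the transaction.
After the purchase, Sofia holds 8% of Greywick directly.
Sofia controlled Quillon already, so this is not a new person acquiring control; every other person's position is unchanged or reduced.
No new person acquires control, so the clause is not triggered.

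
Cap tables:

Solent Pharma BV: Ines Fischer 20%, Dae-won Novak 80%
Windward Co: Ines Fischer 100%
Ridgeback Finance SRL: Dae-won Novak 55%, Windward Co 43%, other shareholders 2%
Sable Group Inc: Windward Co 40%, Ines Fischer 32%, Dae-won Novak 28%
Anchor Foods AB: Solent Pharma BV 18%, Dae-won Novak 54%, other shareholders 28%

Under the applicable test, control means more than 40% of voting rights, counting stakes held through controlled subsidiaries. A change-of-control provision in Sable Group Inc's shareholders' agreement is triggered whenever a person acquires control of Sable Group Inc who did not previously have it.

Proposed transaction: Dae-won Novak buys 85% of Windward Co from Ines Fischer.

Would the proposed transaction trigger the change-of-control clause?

The purchase adds only to Dae-won's holdings (Ines's stake shrinks), so Dae-won is the only person who could newly come to control Sable.
Dae-won holds 80% of Solent, so Dae-won controls Solent.
Dae-won holds 55% of Ridgeback, so Dae-won controls Ridgeback.
Solent and Dae-won together hold 18% + 54% = 72% of Anchor, so Dae-won controls Anchor.
In Sable, Dae-won's side holds only 28%, not > 40%.
So before the transaction, Dae-won does not control Sable.
After the purchase, Dae-won holds 85% of Windward directly, and Ines's stake falls to 15%.
Dae-won holds 85% of Windward, so Dae-won controls Windward.
Windward and Dae-won together hold 40% + 28% = 68% of Sable, so Dae-won controls Sable.
Dae-won did not control Sable before and does after, so the clause is triggered.

Yes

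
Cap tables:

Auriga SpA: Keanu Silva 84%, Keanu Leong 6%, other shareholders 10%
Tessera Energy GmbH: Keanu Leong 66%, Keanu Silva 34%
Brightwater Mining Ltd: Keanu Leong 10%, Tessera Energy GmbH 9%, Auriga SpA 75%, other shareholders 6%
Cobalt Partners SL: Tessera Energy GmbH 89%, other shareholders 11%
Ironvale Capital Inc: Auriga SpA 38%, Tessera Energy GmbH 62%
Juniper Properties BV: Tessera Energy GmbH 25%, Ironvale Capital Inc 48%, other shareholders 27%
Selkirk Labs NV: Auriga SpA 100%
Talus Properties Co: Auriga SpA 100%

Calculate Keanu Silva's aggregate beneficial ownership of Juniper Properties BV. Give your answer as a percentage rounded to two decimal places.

33.94%

Keanu Silva reaches Juniper along 3 paths.
Via Tessera: 34% × 25% = 8.5%.
Via Auriga → Ironvale: 84% × 38% × 48% = 15.3216%.
Via Tessera → Ironvale: 34% × 62% × 48% = 10.1184%.
Total: 8.5% + 15.3216% + 10.1184% = 33.94%.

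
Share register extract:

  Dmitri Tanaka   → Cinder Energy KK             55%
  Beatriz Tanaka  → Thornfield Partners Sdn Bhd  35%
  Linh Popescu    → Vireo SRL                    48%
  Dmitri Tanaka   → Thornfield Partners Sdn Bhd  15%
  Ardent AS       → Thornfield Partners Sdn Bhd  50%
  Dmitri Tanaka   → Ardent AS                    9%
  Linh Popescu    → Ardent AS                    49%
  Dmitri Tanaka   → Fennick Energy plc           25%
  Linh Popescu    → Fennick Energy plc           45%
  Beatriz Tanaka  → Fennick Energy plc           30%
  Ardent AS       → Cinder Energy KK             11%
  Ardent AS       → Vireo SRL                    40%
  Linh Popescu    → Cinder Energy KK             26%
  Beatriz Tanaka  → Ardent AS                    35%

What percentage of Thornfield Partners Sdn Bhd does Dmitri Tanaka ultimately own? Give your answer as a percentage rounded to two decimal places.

19.50%

Dmitri reaches Thornfield along 2 paths.
Via Ardent: 9% × 50% = 4.5%.
Direct stake: 15% = 15%.
Total: 4.5% + 15% = 19.5%.
Rounded: 19.50%.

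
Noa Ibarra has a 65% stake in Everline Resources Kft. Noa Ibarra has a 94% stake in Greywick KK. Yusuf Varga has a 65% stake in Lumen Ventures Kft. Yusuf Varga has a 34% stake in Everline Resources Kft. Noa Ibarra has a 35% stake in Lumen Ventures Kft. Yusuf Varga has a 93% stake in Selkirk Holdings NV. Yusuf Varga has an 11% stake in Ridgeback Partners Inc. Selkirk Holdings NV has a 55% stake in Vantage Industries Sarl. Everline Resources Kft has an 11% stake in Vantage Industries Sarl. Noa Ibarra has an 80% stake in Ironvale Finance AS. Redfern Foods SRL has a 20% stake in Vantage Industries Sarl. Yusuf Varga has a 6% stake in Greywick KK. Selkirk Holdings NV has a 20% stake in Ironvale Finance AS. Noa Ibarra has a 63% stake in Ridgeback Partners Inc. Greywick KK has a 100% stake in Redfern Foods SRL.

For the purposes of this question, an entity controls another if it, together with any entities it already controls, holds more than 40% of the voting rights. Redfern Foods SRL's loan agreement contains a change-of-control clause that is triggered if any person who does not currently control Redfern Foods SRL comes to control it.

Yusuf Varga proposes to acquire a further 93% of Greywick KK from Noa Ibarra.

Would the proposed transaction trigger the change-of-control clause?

The purchase adds only to Yusuf's holdings (Noa's stake shrinks), so Yusuf is the only person who could newly come to control Redfern.
Yusuf holds 65% of Lumen, so Yusuf controls Lumen.
Yusuf holds 93% of Selkirk, so Yusuf controls Selkirk.
Selkirk holds 55% of Vantage, so Yusuf controls Vantage.
Neither Yusuf nor any entity Yusuf controls holds any voting interest in Redfern.
So before the transaction, Yusuf does not control Redfern.
After the purchase, Yusuf's direct stake in Greywick rises to 6% + 93% = 99%, and Noa's stake falls to 1%.
Yusuf holds 99% of Greywick, so Yusuf controls Greywick.
Greywick holds 100% of Redfern, so Yusuf controls Redfern.
Yusuf did not control Redfern before and does after, so the clause is triggered.

Yes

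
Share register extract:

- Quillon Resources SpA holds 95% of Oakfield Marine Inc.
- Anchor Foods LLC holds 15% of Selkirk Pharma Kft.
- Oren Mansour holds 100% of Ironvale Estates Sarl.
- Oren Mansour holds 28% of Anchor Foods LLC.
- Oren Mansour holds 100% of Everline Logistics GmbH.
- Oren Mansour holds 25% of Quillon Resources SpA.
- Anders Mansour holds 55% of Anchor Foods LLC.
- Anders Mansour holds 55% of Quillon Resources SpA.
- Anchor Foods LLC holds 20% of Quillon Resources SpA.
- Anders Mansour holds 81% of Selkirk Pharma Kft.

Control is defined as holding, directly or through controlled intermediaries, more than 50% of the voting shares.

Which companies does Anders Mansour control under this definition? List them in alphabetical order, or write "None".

Anchor Foods LLC, Oakfield Marine Inc, Quillon Resources SpA, Selkirk Pharma Kft

Anders holds 55% of Anchor, so Anders controls Anchor.
Anders and Anchor together hold 55% + 20% = 75% of Quillon, so Anders controls Quillon.
Anchor and Anders together hold 15% + 81% = 96% of Selkirk, so Anders controls Selkirk.
Quillon holds 95% of Oakfield, so Anders controls Oakfield.
No other company's threshold is met.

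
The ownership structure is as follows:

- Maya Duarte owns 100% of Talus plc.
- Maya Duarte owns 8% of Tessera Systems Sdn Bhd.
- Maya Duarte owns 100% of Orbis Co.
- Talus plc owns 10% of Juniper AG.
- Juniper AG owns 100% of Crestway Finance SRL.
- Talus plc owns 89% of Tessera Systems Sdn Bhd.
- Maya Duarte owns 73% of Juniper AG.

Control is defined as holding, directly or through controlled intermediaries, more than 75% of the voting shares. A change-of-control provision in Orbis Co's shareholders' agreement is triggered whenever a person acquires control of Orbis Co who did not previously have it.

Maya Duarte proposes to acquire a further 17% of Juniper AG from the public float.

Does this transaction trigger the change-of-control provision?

No

The purchase changes only Maya's holdings, so Maya is the only person who could newly come to control Orbis.
Maya holds 100% of Orbis, so Maya controls Orbis.
So Maya already controls Orbis before the transaction.
After the purchase, Maya's direct stake in Juniper rises to 73% + 17% = 90%.
Maya controlled Orbis already, so this is not a new person acquiring control; every other person's position is unchanged or reduced.
No new person acquires control, so the clause is not triggered.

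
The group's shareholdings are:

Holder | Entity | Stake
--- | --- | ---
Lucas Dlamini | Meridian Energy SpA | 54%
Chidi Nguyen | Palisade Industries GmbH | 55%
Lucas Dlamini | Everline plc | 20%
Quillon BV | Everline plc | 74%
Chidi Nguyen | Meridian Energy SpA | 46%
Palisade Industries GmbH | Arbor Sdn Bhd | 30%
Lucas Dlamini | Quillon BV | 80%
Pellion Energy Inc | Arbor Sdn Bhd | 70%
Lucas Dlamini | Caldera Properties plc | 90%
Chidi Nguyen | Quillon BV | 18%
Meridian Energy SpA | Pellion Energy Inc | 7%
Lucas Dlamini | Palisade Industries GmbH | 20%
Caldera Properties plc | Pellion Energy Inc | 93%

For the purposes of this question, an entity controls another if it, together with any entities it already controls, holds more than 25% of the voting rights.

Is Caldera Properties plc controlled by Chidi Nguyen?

Chidi holds 55% of Palisade, so Chidi controls Palisade.
Chidi holds 46% of Meridian, so Chidi controls Meridian.
Palisade holds 30% of Arbor, so Chidi controls Arbor.
Neither Chidi nor any entity Chidi controls holds any voting interest in Caldera.
So Chidi does not control Caldera.

No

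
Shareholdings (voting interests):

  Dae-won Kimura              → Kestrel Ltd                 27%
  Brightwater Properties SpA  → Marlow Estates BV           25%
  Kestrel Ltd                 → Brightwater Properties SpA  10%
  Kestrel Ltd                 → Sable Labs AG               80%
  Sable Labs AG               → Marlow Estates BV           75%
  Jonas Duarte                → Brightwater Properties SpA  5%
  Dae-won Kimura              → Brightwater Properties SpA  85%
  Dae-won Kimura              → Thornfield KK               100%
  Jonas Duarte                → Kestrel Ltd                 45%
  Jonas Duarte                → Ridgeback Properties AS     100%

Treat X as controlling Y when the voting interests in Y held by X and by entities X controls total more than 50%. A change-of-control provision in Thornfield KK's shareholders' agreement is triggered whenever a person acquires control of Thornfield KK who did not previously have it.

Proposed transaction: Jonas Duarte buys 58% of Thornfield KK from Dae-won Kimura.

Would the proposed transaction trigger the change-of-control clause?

The purchase adds only to Jonas's holdings (Dae-won's stake shrinks), so Jonas is the only person who could newly come to control Thornfield.
Jonas holds 100% of Ridgeback, so Jonas controls Ridgeback.
Neither Jonas nor any entity Jonas controls holds any voting interest in Thornfield.
So before the transaction, Jonas does not control Thornfield.
After the purchase, Jonas holds 58% of Thornfield directly, and Dae-won's stake falls to 42%.
Jonas holds 58% of Thornfield, so Jonas controls Thornfield.
Jonas did not control Thornfield before and does after, so the clause is triggered.

Yes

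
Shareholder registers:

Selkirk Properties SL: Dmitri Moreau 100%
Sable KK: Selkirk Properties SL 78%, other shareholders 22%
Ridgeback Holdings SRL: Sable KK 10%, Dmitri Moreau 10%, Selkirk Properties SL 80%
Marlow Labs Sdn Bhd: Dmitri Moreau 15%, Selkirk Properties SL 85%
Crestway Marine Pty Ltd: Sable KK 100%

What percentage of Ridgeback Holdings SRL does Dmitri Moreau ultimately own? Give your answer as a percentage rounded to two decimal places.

Dmitri reaches Ridgeback along 3 paths.
Via Selkirk → Sable: 100% × 78% × 10% = 7.8%.
Direct stake: 10% = 10%.
Via Selkirk: 100% × 80% = 80%.
Total: 7.8% + 10% + 80% = 97.8%.
Rounded: 97.80%.

97.80%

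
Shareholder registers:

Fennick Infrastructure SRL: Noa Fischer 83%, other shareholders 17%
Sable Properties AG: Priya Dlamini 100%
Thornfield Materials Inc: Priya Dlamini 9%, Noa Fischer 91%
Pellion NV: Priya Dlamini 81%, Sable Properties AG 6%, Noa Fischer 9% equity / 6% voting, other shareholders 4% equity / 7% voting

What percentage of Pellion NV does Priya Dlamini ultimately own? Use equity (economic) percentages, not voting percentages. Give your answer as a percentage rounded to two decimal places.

87.00%

Priya reaches Pellion along 2 paths.
Direct stake: 81% = 81%.
Via Sable: 100% × 6% = 6%.
Total: 81% + 6% = 87%.
Rounded: 87.00%.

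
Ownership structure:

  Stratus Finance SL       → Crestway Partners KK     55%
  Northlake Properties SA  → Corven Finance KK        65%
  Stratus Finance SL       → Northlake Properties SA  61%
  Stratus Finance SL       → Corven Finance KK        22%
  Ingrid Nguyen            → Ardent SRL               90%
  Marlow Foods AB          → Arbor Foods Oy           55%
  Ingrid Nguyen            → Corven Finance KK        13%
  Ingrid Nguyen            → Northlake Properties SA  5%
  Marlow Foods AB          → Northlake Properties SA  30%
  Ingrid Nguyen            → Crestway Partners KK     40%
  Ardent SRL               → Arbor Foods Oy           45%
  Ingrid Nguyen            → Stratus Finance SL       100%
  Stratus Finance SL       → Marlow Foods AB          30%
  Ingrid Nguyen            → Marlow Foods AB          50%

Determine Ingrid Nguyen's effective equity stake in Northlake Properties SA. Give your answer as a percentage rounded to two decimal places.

Ingrid reaches Northlake along 4 paths.
Via Stratus → Marlow: 100% × 30% × 30% = 9%.
Via Marlow: 50% × 30% = 15%.
Via Stratus: 100% × 61% = 61%.
Direct stake: 5% = 5%.
Total: 9% + 15% + 61% + 5% = 90%.
Rounded: 90.00%.

90.00%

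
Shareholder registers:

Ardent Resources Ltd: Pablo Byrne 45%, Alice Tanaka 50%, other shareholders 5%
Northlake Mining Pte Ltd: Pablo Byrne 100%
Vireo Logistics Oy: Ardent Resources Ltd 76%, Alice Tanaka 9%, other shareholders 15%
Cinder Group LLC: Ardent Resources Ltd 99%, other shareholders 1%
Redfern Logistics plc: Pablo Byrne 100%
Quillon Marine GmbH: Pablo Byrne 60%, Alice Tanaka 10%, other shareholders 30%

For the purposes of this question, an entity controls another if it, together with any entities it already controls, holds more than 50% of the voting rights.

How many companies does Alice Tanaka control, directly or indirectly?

0

Alice's largest direct stake is 50% in Ardent, which does not meet the threshold.
Alice controls 0 companies.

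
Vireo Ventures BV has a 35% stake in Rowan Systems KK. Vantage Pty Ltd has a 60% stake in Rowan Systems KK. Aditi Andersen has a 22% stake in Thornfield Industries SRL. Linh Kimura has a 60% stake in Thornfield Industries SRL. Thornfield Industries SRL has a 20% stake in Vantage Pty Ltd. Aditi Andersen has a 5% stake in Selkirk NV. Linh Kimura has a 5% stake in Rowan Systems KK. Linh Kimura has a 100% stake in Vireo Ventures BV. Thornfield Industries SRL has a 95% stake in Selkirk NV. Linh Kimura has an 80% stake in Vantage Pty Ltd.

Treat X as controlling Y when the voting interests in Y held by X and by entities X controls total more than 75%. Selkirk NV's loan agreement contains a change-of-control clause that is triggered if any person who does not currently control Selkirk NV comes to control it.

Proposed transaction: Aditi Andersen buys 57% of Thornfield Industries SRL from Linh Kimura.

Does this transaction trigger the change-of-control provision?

The purchase adds only to Aditi's holdings (Linh's stake shrinks), so Aditi is the only person who could newly come to control Selkirk.
Aditi's largest direct stake is 22% in Thornfield, which does not meet the threshold, so Aditi controls no company.
In Selkirk, Aditi's side holds only 5%, not > 75%.
So before the transaction, Aditi does not control Selkirk.
After the purchase, Aditi's direct stake in Thornfield rises to 22% + 57% = 79%, and Linh's stake falls to 3%.
Aditi holds 79% of Thornfield, so Aditi controls Thornfield.
Thornfield and Aditi together hold 95% + 5% = 100% of Selkirk, so Aditi controls Selkirk.
Aditi did not control Selkirk before and does after, so the clause is triggered.

Yes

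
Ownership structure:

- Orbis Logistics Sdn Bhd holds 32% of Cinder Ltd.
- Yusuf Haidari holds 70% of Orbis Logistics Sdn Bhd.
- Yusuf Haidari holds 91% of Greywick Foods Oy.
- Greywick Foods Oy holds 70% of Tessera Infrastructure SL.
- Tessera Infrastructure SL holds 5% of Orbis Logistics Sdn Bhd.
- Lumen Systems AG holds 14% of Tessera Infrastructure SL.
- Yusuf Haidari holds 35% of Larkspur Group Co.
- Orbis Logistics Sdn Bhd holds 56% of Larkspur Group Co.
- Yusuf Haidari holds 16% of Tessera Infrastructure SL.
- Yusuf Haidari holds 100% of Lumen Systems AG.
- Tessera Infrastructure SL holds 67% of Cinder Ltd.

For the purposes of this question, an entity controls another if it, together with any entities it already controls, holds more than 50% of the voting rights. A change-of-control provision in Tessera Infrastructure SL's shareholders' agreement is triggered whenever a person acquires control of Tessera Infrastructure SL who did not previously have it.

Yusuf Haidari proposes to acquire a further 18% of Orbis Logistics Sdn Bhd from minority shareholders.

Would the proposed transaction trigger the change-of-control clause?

The purchase changes only Yusuf's holdings, so Yusuf is the only person who could newly come to control Tessera.
Yusuf holds 91% of Greywick, so Yusuf controls Greywick.
Yusuf holds 100% of Lumen, so Yusuf controls Lumen.
Greywick and Yusuf and Lumen together hold 70% + 16% + 14% = 100% of Tessera, so Yusuf controls Tessera.
So Yusuf already controls Tessera before the transaction.
After the purchase, Yusuf's direct stake in Orbis rises to 70% + 18% = 88%.
Yusuf controlled Tessera already, so this is not a new person acquiring control; every other person's position is unchanged or reduced.
No new person acquires control, so the clause is not triggered.

No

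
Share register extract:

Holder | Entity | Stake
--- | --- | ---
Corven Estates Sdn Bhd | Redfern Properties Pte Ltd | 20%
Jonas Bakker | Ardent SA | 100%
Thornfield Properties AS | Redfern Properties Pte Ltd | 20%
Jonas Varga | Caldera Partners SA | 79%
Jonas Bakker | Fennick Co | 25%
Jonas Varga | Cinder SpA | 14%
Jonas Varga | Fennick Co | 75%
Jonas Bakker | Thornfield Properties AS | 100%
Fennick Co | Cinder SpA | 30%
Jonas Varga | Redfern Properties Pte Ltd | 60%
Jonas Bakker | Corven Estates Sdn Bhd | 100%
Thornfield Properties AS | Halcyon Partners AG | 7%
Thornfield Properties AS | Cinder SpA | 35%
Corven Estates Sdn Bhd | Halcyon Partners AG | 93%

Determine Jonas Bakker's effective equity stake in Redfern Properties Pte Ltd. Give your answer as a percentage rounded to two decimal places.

40.00%

Jonas Bakker reaches Redfern along 2 paths.
Via Thornfield: 100% × 20% = 20%.
Via Corven: 100% × 20% = 20%.
Total: 20% + 20% = 40%.
Rounded: 40.00%.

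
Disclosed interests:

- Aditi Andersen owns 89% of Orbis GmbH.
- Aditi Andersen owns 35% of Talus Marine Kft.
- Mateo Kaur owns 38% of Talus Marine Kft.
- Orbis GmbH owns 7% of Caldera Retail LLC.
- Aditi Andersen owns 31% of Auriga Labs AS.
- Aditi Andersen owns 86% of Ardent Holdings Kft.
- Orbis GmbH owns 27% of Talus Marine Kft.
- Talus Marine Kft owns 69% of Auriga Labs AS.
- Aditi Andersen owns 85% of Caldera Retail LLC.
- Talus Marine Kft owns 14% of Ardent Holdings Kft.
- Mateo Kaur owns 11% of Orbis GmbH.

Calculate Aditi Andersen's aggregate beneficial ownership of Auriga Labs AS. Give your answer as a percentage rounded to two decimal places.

Aditi reaches Auriga along 3 paths.
Via Talus: 35% × 69% = 24.15%.
Via Orbis → Talus: 89% × 27% × 69% = 16.5807%.
Direct stake: 31% = 31%.
Total: 24.15% + 16.5807% + 31% = 71.7307%.
Rounded: 71.73%.

71.73%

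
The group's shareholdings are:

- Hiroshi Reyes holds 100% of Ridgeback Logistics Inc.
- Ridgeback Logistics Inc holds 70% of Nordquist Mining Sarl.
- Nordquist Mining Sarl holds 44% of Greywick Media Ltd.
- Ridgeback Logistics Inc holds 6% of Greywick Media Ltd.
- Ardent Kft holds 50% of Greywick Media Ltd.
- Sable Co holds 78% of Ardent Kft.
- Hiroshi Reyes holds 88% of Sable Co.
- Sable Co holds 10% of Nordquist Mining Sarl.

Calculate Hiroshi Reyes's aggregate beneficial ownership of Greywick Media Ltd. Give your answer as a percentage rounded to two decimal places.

Hiroshi reaches Greywick along 4 paths.
Via Sable → Ardent: 88% × 78% × 50% = 34.32%.
Via Ridgeback → Nordquist: 100% × 70% × 44% = 30.8%.
Via Sable → Nordquist: 88% × 10% × 44% = 3.872%.
Via Ridgeback: 100% × 6% = 6%.
Total: 34.32% + 30.8% + 3.872% + 6% = 74.992%.
Rounded: 74.99%.

74.99%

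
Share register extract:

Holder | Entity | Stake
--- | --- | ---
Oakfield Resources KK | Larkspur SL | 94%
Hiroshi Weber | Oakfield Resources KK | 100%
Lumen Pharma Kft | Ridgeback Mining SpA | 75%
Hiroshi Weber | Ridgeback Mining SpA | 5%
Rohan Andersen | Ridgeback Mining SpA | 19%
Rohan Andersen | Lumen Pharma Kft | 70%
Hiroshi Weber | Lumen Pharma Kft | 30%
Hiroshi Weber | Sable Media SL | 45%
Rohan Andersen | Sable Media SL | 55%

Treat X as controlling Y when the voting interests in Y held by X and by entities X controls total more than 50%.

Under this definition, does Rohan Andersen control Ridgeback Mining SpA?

Yes

Rohan holds 70% of Lumen, so Rohan controls Lumen.
Lumen and Rohan together hold 75% + 19% = 94% of Ridgeback, so Rohan controls Ridgeback.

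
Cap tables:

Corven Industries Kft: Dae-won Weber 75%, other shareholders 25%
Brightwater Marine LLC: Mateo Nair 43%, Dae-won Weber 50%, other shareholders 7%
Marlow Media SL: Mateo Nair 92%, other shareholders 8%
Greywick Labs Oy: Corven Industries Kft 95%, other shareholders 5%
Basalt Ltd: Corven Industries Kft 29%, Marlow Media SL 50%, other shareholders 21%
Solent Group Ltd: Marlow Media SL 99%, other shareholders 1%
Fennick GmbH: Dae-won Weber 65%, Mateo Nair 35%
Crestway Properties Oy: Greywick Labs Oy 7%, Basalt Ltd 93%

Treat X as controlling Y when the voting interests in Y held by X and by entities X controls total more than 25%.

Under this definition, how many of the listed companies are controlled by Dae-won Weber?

Dae-won holds 75% of Corven, so Dae-won controls Corven.
Dae-won holds 50% of Brightwater, so Dae-won controls Brightwater.
Corven holds 95% of Greywick, so Dae-won controls Greywick.
Corven holds 29% of Basalt, so Dae-won controls Basalt.
Dae-won holds 65% of Fennick, so Dae-won controls Fennick.
Greywick and Basalt together hold 7% + 93% = 100% of Crestway, so Dae-won controls Crestway.
No other company's threshold is met.
Dae-won controls 6 companies.

6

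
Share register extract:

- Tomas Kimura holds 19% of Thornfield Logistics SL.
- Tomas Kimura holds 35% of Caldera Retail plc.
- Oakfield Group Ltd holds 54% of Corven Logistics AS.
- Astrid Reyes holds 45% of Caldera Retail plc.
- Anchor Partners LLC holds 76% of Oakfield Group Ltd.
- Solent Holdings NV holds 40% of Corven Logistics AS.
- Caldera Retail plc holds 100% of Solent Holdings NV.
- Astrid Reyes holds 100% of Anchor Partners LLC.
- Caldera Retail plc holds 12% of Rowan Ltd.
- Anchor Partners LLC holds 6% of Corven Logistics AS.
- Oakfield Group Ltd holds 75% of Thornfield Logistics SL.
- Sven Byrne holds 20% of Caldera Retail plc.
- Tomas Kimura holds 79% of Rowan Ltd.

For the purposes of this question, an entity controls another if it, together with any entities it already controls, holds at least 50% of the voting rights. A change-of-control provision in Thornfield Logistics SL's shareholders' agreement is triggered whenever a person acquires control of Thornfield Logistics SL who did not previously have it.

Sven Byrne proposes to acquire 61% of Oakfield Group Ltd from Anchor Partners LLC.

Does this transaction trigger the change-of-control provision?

Yes

The purchase adds only to Sven's holdings (Anchor's stake shrinks), so Sven is the only person who could newly come to control Thornfield.
Sven's largest direct stake is 20% in Caldera, which does not meet the threshold, so Sven controls no company.
Neither Sven nor any entity Sven controls holds any voting interest in Thornfield.
So before the transaction, Sven does not control Thornfield.
After the purchase, Sven holds 61% of Oakfield directly, and Anchor's stake falls to 15%.
Sven holds 61% of Oakfield, so Sven controls Oakfield.
Oakfield holds 75% of Thornfield, so Sven controls Thornfield.
Sven did not control Thornfield before and does after, so the clause is triggered.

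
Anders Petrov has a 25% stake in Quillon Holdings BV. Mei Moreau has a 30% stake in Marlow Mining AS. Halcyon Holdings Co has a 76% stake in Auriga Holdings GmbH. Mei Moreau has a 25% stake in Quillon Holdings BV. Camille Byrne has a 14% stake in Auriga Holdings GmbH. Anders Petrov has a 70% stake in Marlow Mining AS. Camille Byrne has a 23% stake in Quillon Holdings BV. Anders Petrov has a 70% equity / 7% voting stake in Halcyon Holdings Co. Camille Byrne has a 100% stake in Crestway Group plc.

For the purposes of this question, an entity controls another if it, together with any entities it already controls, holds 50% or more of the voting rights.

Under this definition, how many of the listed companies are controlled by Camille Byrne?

1

Camille holds 100% of Crestway, so Camille controls Crestway.
No other company's threshold is met.
Camille controls 1 company.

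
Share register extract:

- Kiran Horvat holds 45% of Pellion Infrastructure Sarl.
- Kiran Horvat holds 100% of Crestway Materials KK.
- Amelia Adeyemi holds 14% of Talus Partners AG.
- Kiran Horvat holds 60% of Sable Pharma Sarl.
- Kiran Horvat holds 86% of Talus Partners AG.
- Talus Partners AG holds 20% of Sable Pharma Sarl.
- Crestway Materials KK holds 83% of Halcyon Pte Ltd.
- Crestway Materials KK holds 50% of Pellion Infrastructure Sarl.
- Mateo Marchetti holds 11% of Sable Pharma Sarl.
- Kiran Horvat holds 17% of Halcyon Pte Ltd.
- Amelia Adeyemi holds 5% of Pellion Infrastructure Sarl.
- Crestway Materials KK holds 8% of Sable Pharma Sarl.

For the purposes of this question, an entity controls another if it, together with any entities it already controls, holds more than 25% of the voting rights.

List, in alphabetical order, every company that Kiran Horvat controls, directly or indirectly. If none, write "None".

Crestway Materials KK, Halcyon Pte Ltd, Pellion Infrastructure Sarl, Sable Pharma Sarl, Talus Partners AG

Kiran holds 86% of Talus, so Kiran controls Talus.
Kiran holds 100% of Crestway, so Kiran controls Crestway.
Kiran and Crestway together hold 45% + 50% = 95% of Pellion, so Kiran controls Pellion.
Kiran and Crestway and Talus together hold 60% + 8% + 20% = 88% of Sable, so Kiran controls Sable.
Kiran and Crestway together hold 17% + 83% = 100% of Halcyon, so Kiran controls Halcyon.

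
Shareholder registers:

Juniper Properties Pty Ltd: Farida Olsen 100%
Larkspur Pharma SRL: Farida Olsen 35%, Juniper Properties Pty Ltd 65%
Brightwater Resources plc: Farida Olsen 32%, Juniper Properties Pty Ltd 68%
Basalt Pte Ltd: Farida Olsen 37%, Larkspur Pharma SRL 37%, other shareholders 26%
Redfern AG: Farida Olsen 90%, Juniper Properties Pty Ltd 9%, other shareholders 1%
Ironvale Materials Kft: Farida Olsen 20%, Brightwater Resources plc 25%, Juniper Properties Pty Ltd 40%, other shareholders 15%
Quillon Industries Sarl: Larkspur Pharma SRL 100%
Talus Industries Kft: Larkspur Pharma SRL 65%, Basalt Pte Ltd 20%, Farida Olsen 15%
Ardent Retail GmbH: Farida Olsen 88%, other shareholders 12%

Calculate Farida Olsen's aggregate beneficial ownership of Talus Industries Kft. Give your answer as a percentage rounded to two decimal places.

94.80%

Farida reaches Talus along 6 paths.
Via Larkspur: 35% × 65% = 22.75%.
Via Juniper → Larkspur: 100% × 65% × 65% = 42.25%.
Via Basalt: 37% × 20% = 7.4%.
Via Larkspur → Basalt: 35% × 37% × 20% = 2.59%.
Via Juniper → Larkspur → Basalt: 100% × 65% × 37% × 20% = 4.81%.
Direct stake: 15% = 15%.
Total: 22.75% + 42.25% + 7.4% + 2.59% + 4.81% + 15% = 94.8%.
Rounded: 94.80%.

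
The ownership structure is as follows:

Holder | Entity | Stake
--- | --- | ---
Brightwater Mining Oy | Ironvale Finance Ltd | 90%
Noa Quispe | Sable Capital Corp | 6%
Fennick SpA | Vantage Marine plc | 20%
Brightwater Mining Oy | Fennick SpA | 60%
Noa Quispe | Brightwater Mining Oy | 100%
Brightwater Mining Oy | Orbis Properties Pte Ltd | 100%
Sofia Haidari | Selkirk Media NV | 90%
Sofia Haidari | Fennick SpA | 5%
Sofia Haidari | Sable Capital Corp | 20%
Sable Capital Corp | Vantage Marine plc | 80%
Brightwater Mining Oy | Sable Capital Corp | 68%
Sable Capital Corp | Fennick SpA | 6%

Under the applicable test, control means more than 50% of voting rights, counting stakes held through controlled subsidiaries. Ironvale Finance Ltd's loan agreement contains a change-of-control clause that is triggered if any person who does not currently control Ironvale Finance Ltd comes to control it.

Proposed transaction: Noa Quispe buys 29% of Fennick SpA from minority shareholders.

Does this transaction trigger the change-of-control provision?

No

The purchase changes only Noa's holdings, so Noa is the only person who could newly come to control Ironvale.
Noa holds 100% of Brightwater, so Noa controls Brightwater.
Brightwater holds 90% of Ironvale, so Noa controls Ironvale.
So Noa already controls Ironvale before the transaction.
After the purchase, Noa holds 29% of Fennick directly.
Noa controlled Ironvale already, so this is not a new person acquiring control; every other person's position is unchanged or reduced.
No new person acquires control, so the clause is not triggered.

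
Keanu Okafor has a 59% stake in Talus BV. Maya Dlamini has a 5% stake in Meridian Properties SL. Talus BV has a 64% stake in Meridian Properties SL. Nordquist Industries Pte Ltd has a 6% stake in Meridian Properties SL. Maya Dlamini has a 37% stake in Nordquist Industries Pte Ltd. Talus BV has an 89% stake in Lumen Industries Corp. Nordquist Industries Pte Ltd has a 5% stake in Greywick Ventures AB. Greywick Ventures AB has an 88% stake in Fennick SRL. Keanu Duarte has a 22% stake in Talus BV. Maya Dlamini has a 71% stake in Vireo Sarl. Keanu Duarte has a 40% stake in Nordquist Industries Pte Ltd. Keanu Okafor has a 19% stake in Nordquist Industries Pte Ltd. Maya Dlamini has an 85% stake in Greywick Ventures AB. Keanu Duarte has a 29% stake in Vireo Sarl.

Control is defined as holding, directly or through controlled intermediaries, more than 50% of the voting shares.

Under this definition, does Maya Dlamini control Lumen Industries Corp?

Maya holds 71% of Vireo, so Maya controls Vireo.
Maya holds 85% of Greywick, so Maya controls Greywick.
Greywick holds 88% of Fennick, so Maya controls Fennick.
Neither Maya nor any entity Maya controls holds any voting interest in Lumen.
So Maya does not control Lumen.

No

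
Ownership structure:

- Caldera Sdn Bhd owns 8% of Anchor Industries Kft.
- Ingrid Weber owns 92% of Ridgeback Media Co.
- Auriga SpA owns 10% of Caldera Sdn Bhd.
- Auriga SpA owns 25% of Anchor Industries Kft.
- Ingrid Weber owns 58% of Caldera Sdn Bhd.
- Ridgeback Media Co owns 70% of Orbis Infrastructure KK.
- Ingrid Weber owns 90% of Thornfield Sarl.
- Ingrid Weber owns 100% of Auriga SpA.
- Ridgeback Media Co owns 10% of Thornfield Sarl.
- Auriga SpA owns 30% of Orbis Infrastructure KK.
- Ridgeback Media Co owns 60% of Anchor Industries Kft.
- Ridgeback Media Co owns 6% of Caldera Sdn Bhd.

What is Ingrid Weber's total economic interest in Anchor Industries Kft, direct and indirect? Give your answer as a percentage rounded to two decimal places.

Ingrid reaches Anchor along 5 paths.
Via Ridgeback: 92% × 60% = 55.2%.
Via Auriga: 100% × 25% = 25%.
Via Auriga → Caldera: 100% × 10% × 8% = 0.8%.
Via Caldera: 58% × 8% = 4.64%.
Via Ridgeback → Caldera: 92% × 6% × 8% = 0.4416%.
Total: 55.2% + 25% + 0.8% + 4.64% + 0.4416% = 86.0816%.
Rounded: 86.08%.

86.08%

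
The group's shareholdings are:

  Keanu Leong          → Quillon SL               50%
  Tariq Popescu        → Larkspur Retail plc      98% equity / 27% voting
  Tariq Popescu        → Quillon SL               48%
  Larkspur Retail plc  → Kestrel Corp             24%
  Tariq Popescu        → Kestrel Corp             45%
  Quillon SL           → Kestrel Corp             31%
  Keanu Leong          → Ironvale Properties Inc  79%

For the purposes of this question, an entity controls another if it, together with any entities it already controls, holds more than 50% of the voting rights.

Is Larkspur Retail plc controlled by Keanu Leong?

No

Keanu holds 79% of Ironvale, so Keanu controls Ironvale.
Neither Keanu nor any entity Keanu controls holds any voting interest in Larkspur.
So Keanu does not control Larkspur.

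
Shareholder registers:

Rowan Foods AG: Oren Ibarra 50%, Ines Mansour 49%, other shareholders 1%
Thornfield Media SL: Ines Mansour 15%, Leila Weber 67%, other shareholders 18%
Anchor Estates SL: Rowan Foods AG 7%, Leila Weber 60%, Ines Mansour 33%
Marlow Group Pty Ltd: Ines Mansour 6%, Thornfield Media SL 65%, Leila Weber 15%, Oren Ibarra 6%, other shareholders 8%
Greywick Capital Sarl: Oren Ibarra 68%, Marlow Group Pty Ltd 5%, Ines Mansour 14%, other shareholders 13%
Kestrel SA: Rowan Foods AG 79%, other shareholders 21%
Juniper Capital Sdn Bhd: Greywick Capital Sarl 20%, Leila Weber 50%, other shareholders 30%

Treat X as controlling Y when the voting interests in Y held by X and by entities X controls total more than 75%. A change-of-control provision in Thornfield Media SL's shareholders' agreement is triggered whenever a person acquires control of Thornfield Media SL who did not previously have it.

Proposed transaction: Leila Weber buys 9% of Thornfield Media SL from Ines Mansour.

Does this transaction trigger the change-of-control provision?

Yes

The purchase adds only to Leila's holdings (Ines's stake shrinks), so Leila is the only person who could newly come to control Thornfield.
Leila's largest direct stake is 67% in Thornfield, which does not meet the threshold, so Leila controls no company.
In Thornfield, Leila's side holds only 67%, not > 75%.
So before the transaction, Leila does not control Thornfield.
After the purchase, Leila's direct stake in Thornfield rises to 67% + 9% = 76%, and Ines's stake falls to 6%.
Leila holds 76% of Thornfield, so Leila controls Thornfield.
Leila did not control Thornfield before and does after, so the clause is triggered.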